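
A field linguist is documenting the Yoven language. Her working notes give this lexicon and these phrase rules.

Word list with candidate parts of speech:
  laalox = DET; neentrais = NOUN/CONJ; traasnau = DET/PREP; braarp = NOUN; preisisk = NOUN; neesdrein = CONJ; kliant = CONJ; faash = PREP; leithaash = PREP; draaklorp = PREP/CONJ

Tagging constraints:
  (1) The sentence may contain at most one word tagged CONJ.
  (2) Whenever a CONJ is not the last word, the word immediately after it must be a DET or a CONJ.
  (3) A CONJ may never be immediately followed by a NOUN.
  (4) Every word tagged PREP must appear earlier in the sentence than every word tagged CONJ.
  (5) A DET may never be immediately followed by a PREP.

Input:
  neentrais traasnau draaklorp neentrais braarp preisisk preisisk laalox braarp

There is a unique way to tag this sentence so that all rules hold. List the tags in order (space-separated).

NOUN PREP PREP NOUN NOUN NOUN NOUN DET NOUN

Candidates per position — 1:neentrais {NOUN,CONJ}; 2:traasnau {DET,PREP}; 3:draaklorp {PREP,CONJ}; 4:neentrais {NOUN,CONJ}; 5:braarp {NOUN}; 6:preisisk {NOUN}; 7:preisisk {NOUN}; 8:laalox {DET}; 9:braarp {NOUN}.
Position 3: tagging it CONJ would leave rule 2 unsatisfiable, so it must be PREP.
Position 4: tagging it CONJ would leave rule 2 unsatisfiable, so it must be NOUN.
Position 1: tagging it CONJ would leave rule 4 unsatisfiable, so it must be NOUN.
Position 2: tagging it DET would leave rule 5 unsatisfiable, so it must be PREP.
So the tagging must be: NOUN PREP PREP NOUN NOUN NOUN NOUN DET NOUN.
Checking: rule 1 holds; rule 2 holds; rule 3 holds; rule 4 holds; rule 5 holds.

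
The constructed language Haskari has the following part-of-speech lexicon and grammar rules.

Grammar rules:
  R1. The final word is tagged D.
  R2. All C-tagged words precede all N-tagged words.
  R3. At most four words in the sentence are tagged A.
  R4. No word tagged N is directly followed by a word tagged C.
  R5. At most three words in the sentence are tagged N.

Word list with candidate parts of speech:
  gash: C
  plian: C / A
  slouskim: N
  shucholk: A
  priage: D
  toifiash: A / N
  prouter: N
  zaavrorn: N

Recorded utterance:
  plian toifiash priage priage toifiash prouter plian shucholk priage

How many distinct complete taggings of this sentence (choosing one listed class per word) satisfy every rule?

Candidates per position — 1:plian {C,A}; 2:toifiash {A,N}; 3:priage {D}; 4:priage {D}; 5:toifiash {A,N}; 6:prouter {N}; 7:plian {C,A}; 8:shucholk {A}; 9:priage {D}.
There are 16 candidate sequences in total.
Checking each against the rules leaves 7 sequences.
Count = 7.

7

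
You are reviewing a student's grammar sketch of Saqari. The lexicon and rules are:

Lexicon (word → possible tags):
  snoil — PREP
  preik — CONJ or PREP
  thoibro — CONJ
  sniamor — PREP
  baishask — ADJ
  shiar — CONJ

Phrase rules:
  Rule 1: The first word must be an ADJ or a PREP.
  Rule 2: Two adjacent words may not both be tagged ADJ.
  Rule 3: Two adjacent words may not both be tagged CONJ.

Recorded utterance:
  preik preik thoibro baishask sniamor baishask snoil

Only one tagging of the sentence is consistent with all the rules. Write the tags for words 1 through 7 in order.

PREP PREP CONJ ADJ PREP ADJ PREP

Candidates per position — 1:preik {CONJ,PREP}; 2:preik {CONJ,PREP}; 3:thoibro {CONJ}; 4:baishask {ADJ}; 5:sniamor {PREP}; 6:baishask {ADJ}; 7:snoil {PREP}.
At position 1, choosing CONJ makes rule 1 impossible to satisfy; hence PREP.
At position 2, choosing CONJ makes rule 3 impossible to satisfy; hence PREP.
The unique satisfying tagging is: PREP PREP CONJ ADJ PREP ADJ PREP.
Verifying each rule — rule 1 ok; rule 2 ok; rule 3 ok.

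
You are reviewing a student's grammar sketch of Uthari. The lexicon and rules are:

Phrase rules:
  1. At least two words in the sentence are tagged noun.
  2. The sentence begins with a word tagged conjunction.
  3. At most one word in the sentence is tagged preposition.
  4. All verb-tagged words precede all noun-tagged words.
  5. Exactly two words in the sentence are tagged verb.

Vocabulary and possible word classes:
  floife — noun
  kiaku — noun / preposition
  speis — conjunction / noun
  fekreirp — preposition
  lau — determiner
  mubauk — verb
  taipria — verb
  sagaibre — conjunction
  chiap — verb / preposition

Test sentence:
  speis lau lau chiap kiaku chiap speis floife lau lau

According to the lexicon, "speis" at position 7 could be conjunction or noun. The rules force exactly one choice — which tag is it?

noun

Candidates per position — 1:speis {conjunction,noun}; 2:lau {determiner}; 3:lau {determiner}; 4:chiap {verb,preposition}; 5:kiaku {noun,preposition}; 6:chiap {verb,preposition}; 7:speis {conjunction,noun}; 8:floife {noun}; 9:lau {determiner}; 10:lau {determiner}.
Position 1: tagging it noun would leave rule 2 unsatisfiable, so it must be conjunction.
Position 4: tagging it preposition would leave rule 5 unsatisfiable, so it must be verb.
Position 6: tagging it preposition would leave rule 5 unsatisfiable, so it must be verb.
Position 5: tagging it noun would leave rule 4 unsatisfiable, so it must be preposition.
Position 7: tagging it conjunction would leave rule 1 unsatisfiable, so it must be noun.
So the tagging must be: conjunction determiner determiner verb preposition verb noun noun determiner determiner.
Check: rule 1 satisfied; rule 2 satisfied; rule 3 satisfied; rule 4 satisfied; rule 5 satisfied.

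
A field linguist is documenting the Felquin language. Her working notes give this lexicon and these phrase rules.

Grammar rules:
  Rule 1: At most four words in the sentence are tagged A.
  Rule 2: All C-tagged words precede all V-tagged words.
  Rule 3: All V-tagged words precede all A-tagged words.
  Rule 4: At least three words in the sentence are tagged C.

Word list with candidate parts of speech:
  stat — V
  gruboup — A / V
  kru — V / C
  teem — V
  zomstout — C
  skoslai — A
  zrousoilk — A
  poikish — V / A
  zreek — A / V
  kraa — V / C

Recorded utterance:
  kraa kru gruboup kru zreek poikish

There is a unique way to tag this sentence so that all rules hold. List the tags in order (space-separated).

C C A C A A

Candidates per position — 1:kraa {V,C}; 2:kru {V,C}; 3:gruboup {A,V}; 4:kru {V,C}; 5:zreek {A,V}; 6:poikish {V,A}.
If word 1 were V, no tagging could satisfy rule 4; so word 1 is C.
If word 2 were V, no tagging could satisfy rule 4; so word 2 is C.
If word 4 were V, no tagging could satisfy rule 4; so word 4 is C.
If word 3 were V, no tagging could satisfy rule 2; so word 3 is A.
If word 5 were V, no tagging could satisfy rule 3; so word 5 is A.
If word 6 were V, no tagging could satisfy rule 3; so word 6 is A.
That leaves exactly one tagging: C C A C A A.
Verifying each rule — rule 1 ✓; rule 2 ✓; rule 3 ✓; rule 4 ✓.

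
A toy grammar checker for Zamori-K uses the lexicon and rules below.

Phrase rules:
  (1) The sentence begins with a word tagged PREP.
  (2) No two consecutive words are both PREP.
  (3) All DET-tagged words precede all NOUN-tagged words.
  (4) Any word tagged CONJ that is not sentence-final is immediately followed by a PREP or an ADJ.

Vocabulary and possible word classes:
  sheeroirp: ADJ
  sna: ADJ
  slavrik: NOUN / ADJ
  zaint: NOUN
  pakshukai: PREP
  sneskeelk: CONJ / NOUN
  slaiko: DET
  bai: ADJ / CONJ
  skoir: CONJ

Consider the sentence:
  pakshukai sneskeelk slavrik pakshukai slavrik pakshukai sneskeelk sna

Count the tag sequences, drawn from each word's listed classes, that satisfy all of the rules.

12

Candidates per position — 1:pakshukai {PREP}; 2:sneskeelk {CONJ,NOUN}; 3:slavrik {NOUN,ADJ}; 4:pakshukai {PREP}; 5:slavrik {NOUN,ADJ}; 6:pakshukai {PREP}; 7:sneskeelk {CONJ,NOUN}; 8:sna {ADJ}.
There are 16 candidate sequences in total.
Checking each against the rules leaves 12 sequences.
Count = 12.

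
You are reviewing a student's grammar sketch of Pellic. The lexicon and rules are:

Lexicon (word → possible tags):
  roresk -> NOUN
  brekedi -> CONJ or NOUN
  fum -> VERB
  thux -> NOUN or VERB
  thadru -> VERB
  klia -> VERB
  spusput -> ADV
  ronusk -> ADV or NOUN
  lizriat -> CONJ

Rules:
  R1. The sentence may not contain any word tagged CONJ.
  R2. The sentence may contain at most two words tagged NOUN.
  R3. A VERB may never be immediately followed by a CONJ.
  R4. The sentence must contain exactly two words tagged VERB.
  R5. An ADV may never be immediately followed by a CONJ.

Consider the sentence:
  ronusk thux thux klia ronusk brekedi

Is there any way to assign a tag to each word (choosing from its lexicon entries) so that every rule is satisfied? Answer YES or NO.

Candidates per position — 1:ronusk {ADV,NOUN}; 2:thux {NOUN,VERB}; 3:thux {NOUN,VERB}; 4:klia {VERB}; 5:ronusk {ADV,NOUN}; 6:brekedi {CONJ,NOUN}.
One satisfying assignment: ADV VERB NOUN VERB ADV NOUN.
Rule-by-rule: rule 1 satisfied; rule 2 satisfied; rule 3 satisfied; rule 4 satisfied; rule 5 satisfied.

YES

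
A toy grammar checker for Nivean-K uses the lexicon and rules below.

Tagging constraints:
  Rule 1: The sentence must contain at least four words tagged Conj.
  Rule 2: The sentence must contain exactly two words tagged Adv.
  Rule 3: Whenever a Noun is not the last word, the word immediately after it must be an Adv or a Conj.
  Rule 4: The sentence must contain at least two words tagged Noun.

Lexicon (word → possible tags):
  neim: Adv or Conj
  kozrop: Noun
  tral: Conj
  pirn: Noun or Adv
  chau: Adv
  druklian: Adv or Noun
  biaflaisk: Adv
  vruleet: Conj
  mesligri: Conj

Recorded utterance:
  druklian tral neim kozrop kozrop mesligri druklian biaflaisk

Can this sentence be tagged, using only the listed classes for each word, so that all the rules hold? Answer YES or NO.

Candidates per position — 1:druklian {Adv,Noun}; 2:tral {Conj}; 3:neim {Adv,Conj}; 4:kozrop {Noun}; 5:kozrop {Noun}; 6:mesligri {Conj}; 7:druklian {Adv,Noun}; 8:biaflaisk {Adv}.
Rule 1 cannot be satisfied by any choice of tags from the lexicon.
So there is no consistent tagging.

NO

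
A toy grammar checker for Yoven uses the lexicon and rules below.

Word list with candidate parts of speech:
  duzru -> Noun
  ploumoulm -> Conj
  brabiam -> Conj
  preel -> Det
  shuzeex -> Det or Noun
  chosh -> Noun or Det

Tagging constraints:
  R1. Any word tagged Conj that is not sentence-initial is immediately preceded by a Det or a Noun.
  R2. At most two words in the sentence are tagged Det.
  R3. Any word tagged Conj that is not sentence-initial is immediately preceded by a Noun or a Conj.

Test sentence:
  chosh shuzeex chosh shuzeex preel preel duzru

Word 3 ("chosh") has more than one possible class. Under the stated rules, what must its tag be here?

Candidates per position — 1:chosh {Noun,Det}; 2:shuzeex {Det,Noun}; 3:chosh {Noun,Det}; 4:shuzeex {Det,Noun}; 5:preel {Det}; 6:preel {Det}; 7:duzru {Noun}.
At position 1, choosing Det makes rule 2 impossible to satisfy; hence Noun.
At position 2, choosing Det makes rule 2 impossible to satisfy; hence Noun.
At position 3, choosing Det makes rule 2 impossible to satisfy; hence Noun.
At position 4, choosing Det makes rule 2 impossible to satisfy; hence Noun.
The unique satisfying tagging is: Noun Noun Noun Noun Det Det Noun.
Verifying each rule — rule 1 ✓; rule 2 ✓; rule 3 ✓.

Noun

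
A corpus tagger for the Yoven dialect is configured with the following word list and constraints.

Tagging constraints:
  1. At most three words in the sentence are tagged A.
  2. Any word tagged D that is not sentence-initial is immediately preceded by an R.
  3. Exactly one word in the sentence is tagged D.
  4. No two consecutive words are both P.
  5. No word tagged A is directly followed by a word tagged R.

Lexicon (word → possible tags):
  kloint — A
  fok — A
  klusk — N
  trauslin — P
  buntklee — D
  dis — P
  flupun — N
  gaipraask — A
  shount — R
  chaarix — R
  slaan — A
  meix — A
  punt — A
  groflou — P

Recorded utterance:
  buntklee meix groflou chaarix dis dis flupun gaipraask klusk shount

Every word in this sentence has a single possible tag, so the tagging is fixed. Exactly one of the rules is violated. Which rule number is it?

Fixed tagging: D A P R P P N A N R.
Checking each rule: R1 holds, R2 holds, R3 holds, R4 violated, R5 holds.
Only rule 4 fails.

4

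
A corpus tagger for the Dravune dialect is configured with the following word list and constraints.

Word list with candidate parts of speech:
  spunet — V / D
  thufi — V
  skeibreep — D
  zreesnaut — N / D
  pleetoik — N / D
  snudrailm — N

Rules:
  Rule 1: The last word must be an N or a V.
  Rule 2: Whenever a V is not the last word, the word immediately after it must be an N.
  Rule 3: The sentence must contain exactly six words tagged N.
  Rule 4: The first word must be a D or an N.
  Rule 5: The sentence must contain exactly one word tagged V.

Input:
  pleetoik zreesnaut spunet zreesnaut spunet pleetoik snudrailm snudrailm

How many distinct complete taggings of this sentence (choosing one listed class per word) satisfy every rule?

2

Candidates per position — 1:pleetoik {N,D}; 2:zreesnaut {N,D}; 3:spunet {V,D}; 4:zreesnaut {N,D}; 5:spunet {V,D}; 6:pleetoik {N,D}; 7:snudrailm {N}; 8:snudrailm {N}.
There are 64 candidate sequences in total.
The sequences that satisfy every rule: N N V N D N N N; N N D N V N N N.
Count = 2.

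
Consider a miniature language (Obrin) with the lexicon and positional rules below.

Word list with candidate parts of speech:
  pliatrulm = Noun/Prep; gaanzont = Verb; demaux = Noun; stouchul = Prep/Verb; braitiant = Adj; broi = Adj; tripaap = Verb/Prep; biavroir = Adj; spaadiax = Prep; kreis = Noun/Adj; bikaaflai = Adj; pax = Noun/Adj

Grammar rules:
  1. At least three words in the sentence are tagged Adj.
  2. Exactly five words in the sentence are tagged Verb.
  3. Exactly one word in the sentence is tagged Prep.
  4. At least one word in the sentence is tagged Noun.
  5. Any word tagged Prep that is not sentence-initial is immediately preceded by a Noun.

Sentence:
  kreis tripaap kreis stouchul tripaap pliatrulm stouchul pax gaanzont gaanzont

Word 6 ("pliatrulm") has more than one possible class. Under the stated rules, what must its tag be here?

Noun

Candidates per position — 1:kreis {Noun,Adj}; 2:tripaap {Verb,Prep}; 3:kreis {Noun,Adj}; 4:stouchul {Prep,Verb}; 5:tripaap {Verb,Prep}; 6:pliatrulm {Noun,Prep}; 7:stouchul {Prep,Verb}; 8:pax {Noun,Adj}; 9:gaanzont {Verb}; 10:gaanzont {Verb}.
Position 1: tagging it Noun would leave rule 1 unsatisfiable, so it must be Adj.
Position 2: tagging it Prep would leave rule 5 unsatisfiable, so it must be Verb.
Position 3: tagging it Noun would leave rule 1 unsatisfiable, so it must be Adj.
Position 4: tagging it Prep would leave rule 5 unsatisfiable, so it must be Verb.
Position 5: tagging it Prep would leave rule 5 unsatisfiable, so it must be Verb.
Position 6: tagging it Prep would leave rule 5 unsatisfiable, so it must be Noun.
Position 7: tagging it Verb would leave rule 2 unsatisfiable, so it must be Prep.
Position 8: tagging it Noun would leave rule 1 unsatisfiable, so it must be Adj.
The only consistent sequence is: Adj Verb Adj Verb Verb Noun Prep Adj Verb Verb.
Verifying each rule — rule 1 ok; rule 2 ok; rule 3 ok; rule 4 ok; rule 5 ok.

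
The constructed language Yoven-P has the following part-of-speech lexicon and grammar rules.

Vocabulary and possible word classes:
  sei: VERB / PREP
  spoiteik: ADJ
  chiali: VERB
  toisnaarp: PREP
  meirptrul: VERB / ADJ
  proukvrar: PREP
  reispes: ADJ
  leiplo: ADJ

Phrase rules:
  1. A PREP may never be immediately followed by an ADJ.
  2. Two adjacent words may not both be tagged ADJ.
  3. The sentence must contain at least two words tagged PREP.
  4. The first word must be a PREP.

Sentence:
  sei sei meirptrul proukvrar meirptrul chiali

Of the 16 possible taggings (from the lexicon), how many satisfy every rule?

3

Candidates per position — 1:sei {VERB,PREP}; 2:sei {VERB,PREP}; 3:meirptrul {VERB,ADJ}; 4:proukvrar {PREP}; 5:meirptrul {VERB,ADJ}; 6:chiali {VERB}.
There are 16 candidate sequences in total.
The sequences that satisfy every rule: PREP VERB VERB PREP VERB VERB; PREP VERB ADJ PREP VERB VERB; PREP PREP VERB PREP VERB VERB.
Count = 3.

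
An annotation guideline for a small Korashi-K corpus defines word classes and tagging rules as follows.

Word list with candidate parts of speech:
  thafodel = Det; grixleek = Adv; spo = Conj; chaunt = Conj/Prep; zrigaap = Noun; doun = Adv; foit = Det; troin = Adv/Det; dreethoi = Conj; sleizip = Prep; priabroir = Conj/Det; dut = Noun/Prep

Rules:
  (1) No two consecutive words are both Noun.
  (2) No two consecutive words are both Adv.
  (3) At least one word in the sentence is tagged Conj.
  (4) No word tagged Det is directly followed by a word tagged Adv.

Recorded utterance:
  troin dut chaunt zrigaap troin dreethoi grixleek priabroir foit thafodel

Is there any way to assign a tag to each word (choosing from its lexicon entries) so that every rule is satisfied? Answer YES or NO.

Candidates per position — 1:troin {Adv,Det}; 2:dut {Noun,Prep}; 3:chaunt {Conj,Prep}; 4:zrigaap {Noun}; 5:troin {Adv,Det}; 6:dreethoi {Conj}; 7:grixleek {Adv}; 8:priabroir {Conj,Det}; 9:foit {Det}; 10:thafodel {Det}.
One satisfying assignment: Det Noun Prep Noun Det Conj Adv Conj Det Det.
Verifying each rule — rule 1 satisfied; rule 2 satisfied; rule 3 satisfied; rule 4 satisfied.

YES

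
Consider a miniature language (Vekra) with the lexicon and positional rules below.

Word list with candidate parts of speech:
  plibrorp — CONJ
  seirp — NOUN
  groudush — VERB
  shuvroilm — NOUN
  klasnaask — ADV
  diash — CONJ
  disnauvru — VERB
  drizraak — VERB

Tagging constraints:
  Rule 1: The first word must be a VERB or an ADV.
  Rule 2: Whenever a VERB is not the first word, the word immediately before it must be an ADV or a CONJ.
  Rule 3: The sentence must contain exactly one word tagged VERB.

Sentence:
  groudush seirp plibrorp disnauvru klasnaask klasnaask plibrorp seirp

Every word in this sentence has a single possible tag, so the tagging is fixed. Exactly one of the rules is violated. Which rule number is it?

Fixed tagging: VERB NOUN CONJ VERB ADV ADV CONJ NOUN.
Applying the rules: R1 holds, R2 holds, R3 violated.
Only rule 3 fails.

3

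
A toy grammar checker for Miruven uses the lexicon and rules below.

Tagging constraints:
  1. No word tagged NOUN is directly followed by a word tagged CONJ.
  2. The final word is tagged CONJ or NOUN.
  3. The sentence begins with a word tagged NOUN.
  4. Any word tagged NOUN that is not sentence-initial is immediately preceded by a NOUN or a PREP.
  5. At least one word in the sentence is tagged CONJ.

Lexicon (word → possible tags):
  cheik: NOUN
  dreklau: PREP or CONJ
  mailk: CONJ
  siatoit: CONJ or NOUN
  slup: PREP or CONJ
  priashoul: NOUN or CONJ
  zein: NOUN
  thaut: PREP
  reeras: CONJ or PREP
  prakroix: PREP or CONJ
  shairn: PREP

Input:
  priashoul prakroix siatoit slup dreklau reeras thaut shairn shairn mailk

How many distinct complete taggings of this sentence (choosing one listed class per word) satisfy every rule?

Candidates per position — 1:priashoul {NOUN,CONJ}; 2:prakroix {PREP,CONJ}; 3:siatoit {CONJ,NOUN}; 4:slup {PREP,CONJ}; 5:dreklau {PREP,CONJ}; 6:reeras {CONJ,PREP}; 7:thaut {PREP}; 8:shairn {PREP}; 9:shairn {PREP}; 10:mailk {CONJ}.
There are 64 candidate sequences in total.
Checking each against the rules leaves 12 sequences.
Count = 12.

12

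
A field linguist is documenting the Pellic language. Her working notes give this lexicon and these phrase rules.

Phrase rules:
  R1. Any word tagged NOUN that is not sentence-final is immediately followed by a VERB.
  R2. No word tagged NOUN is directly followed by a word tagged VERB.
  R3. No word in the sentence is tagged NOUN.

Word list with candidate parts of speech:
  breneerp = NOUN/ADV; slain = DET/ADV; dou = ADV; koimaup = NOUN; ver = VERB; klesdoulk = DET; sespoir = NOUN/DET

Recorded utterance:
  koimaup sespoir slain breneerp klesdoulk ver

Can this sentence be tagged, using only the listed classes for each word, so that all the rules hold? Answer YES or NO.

Candidates per position — 1:koimaup {NOUN}; 2:sespoir {NOUN,DET}; 3:slain {DET,ADV}; 4:breneerp {NOUN,ADV}; 5:klesdoulk {DET}; 6:ver {VERB}.
Rule 1 cannot be satisfied by any choice of tags from the lexicon.
So there is no consistent tagging.

NO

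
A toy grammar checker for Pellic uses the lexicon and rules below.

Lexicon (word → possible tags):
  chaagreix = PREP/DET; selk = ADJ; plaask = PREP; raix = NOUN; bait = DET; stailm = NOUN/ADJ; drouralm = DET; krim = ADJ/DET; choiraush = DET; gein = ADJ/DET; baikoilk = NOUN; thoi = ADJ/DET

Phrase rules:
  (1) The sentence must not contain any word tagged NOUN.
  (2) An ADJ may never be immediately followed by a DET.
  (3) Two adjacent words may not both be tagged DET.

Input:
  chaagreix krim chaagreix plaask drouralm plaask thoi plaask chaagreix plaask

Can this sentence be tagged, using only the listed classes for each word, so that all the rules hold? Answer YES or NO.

Candidates per position — 1:chaagreix {PREP,DET}; 2:krim {ADJ,DET}; 3:chaagreix {PREP,DET}; 4:plaask {PREP}; 5:drouralm {DET}; 6:plaask {PREP}; 7:thoi {ADJ,DET}; 8:plaask {PREP}; 9:chaagreix {PREP,DET}; 10:plaask {PREP}.
One satisfying assignment: PREP DET PREP PREP DET PREP DET PREP PREP PREP.
Checking: rule 1 ✓; rule 2 ✓; rule 3 ✓.

YES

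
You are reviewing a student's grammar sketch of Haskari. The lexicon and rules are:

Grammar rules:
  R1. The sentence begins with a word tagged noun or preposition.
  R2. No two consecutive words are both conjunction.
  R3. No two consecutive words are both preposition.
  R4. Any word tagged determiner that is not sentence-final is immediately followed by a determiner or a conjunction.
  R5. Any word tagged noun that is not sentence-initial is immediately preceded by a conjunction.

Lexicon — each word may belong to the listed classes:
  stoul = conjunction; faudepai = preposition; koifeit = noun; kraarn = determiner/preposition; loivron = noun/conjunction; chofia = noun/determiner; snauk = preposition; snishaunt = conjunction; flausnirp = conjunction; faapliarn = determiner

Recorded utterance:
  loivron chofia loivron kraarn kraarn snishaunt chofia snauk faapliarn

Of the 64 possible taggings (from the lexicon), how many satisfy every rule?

2

Candidates per position — 1:loivron {noun,conjunction}; 2:chofia {noun,determiner}; 3:loivron {noun,conjunction}; 4:kraarn {determiner,preposition}; 5:kraarn {determiner,preposition}; 6:snishaunt {conjunction}; 7:chofia {noun,determiner}; 8:snauk {preposition}; 9:faapliarn {determiner}.
There are 64 candidate sequences in total.
The sequences that satisfy every rule: noun determiner conjunction determiner determiner conjunction noun preposition determiner; noun determiner conjunction preposition determiner conjunction noun preposition determiner.
Count = 2.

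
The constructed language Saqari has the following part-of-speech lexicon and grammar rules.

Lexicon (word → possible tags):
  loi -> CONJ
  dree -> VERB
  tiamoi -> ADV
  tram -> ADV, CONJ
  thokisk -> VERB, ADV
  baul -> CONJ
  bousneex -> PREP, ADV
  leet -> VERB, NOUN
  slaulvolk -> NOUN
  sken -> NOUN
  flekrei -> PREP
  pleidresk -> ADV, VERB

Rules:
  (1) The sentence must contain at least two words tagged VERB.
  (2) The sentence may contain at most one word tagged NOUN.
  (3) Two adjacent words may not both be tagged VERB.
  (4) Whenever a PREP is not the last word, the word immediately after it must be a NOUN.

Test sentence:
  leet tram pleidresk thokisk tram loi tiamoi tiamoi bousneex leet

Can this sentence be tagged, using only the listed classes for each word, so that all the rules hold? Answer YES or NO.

YES

Candidates per position — 1:leet {VERB,NOUN}; 2:tram {ADV,CONJ}; 3:pleidresk {ADV,VERB}; 4:thokisk {VERB,ADV}; 5:tram {ADV,CONJ}; 6:loi {CONJ}; 7:tiamoi {ADV}; 8:tiamoi {ADV}; 9:bousneex {PREP,ADV}; 10:leet {VERB,NOUN}.
One satisfying assignment: VERB ADV ADV VERB ADV CONJ ADV ADV PREP NOUN.
Check: rule 1 ok; rule 2 ok; rule 3 ok; rule 4 ok.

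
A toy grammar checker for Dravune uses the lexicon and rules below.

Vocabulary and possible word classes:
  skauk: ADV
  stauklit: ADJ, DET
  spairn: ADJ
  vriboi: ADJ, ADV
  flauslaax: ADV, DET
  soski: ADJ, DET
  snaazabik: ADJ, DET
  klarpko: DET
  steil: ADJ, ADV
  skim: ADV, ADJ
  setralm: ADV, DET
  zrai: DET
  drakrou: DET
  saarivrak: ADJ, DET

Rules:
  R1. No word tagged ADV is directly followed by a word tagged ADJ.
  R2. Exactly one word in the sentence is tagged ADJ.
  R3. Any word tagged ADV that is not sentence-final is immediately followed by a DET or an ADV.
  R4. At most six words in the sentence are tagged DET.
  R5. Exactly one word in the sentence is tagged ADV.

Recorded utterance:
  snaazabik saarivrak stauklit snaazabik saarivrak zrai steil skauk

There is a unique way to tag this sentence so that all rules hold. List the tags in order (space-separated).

DET DET DET DET DET DET ADJ ADV

Candidates per position — 1:snaazabik {ADJ,DET}; 2:saarivrak {ADJ,DET}; 3:stauklit {ADJ,DET}; 4:snaazabik {ADJ,DET}; 5:saarivrak {ADJ,DET}; 6:zrai {DET}; 7:steil {ADJ,ADV}; 8:skauk {ADV}.
If word 7 were ADV, no tagging could satisfy rule 5; so word 7 is ADJ.
If word 1 were ADJ, no tagging could satisfy rule 2; so word 1 is DET.
If word 2 were ADJ, no tagging could satisfy rule 2; so word 2 is DET.
If word 3 were ADJ, no tagging could satisfy rule 2; so word 3 is DET.
If word 4 were ADJ, no tagging could satisfy rule 2; so word 4 is DET.
If word 5 were ADJ, no tagging could satisfy rule 2; so word 5 is DET.
That leaves exactly one tagging: DET DET DET DET DET DET ADJ ADV.
Rule-by-rule: rule 1 holds; rule 2 holds; rule 3 holds; rule 4 holds; rule 5 holds.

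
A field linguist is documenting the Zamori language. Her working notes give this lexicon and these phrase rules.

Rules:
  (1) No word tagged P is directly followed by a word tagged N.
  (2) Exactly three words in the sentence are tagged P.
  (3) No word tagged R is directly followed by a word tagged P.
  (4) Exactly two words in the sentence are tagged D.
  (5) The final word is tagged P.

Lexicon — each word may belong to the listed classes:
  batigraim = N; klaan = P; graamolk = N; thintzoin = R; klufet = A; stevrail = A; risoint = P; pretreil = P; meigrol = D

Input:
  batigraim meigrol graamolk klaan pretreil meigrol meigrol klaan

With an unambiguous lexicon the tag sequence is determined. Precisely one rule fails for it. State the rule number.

4

Fixed tagging: N D N P P D D P.
Checking each rule: R1 ✓, R2 ✓, R3 ✓, R4 ✗, R5 ✓.
Only rule 4 fails.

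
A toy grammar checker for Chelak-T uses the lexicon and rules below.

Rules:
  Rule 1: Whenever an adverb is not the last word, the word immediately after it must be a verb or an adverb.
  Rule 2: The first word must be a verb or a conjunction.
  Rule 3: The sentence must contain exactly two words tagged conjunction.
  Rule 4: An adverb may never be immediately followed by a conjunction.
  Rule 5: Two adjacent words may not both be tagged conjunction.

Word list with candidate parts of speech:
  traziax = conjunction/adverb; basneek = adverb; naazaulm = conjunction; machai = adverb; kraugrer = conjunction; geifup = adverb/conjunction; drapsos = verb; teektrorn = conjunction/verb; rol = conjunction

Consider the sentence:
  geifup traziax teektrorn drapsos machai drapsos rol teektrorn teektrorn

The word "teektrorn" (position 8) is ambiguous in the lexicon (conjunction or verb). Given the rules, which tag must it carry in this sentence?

Candidates per position — 1:geifup {adverb,conjunction}; 2:traziax {conjunction,adverb}; 3:teektrorn {conjunction,verb}; 4:drapsos {verb}; 5:machai {adverb}; 6:drapsos {verb}; 7:rol {conjunction}; 8:teektrorn {conjunction,verb}; 9:teektrorn {conjunction,verb}.
Position 1: adverb is ruled out by rule 2; that leaves conjunction.
Position 2: conjunction is ruled out by rule 3; that leaves adverb.
Position 3: conjunction is ruled out by rule 1; that leaves verb.
Position 8: conjunction is ruled out by rule 3; that leaves verb.
Position 9: conjunction is ruled out by rule 3; that leaves verb.
The unique satisfying tagging is: conjunction adverb verb verb adverb verb conjunction verb verb.
Rule-by-rule: rule 1 holds; rule 2 holds; rule 3 holds; rule 4 holds; rule 5 holds.

verb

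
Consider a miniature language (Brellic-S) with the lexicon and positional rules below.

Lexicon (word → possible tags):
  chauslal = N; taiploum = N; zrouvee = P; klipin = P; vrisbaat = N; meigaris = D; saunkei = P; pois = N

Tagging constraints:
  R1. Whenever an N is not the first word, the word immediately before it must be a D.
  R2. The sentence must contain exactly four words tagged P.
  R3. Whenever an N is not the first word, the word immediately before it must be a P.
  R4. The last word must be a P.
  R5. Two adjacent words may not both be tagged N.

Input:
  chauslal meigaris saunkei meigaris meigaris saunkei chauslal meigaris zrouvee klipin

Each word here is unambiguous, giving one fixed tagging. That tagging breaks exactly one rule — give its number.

Fixed tagging: N D P D D P N D P P.
Checking each rule: R1 violated, R2 holds, R3 holds, R4 holds, R5 holds.
Only rule 1 fails.

1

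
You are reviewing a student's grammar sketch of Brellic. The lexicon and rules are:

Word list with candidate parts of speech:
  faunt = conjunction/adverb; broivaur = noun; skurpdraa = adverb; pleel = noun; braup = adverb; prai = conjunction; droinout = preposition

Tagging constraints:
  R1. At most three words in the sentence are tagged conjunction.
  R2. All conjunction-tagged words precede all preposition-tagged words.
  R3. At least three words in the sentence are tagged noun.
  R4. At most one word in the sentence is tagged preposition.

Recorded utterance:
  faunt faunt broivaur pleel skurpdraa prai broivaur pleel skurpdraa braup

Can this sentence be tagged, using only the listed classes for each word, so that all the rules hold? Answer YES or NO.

Candidates per position — 1:faunt {conjunction,adverb}; 2:faunt {conjunction,adverb}; 3:broivaur {noun}; 4:pleel {noun}; 5:skurpdraa {adverb}; 6:prai {conjunction}; 7:broivaur {noun}; 8:pleel {noun}; 9:skurpdraa {adverb}; 10:braup {adverb}.
One satisfying assignment: adverb adverb noun noun adverb conjunction noun noun adverb adverb.
Verifying each rule — rule 1 ok; rule 2 ok; rule 3 ok; rule 4 ok.

YES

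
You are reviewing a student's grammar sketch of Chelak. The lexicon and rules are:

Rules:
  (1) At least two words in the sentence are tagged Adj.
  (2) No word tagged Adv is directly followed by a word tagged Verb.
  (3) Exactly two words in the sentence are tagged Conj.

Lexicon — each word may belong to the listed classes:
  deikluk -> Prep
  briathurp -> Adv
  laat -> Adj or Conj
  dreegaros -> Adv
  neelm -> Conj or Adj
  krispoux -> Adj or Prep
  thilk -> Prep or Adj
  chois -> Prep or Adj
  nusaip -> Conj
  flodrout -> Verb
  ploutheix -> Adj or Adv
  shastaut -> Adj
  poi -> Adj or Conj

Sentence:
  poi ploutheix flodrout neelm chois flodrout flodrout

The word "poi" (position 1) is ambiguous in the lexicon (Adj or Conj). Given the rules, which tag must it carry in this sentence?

Candidates per position — 1:poi {Adj,Conj}; 2:ploutheix {Adj,Adv}; 3:flodrout {Verb}; 4:neelm {Conj,Adj}; 5:chois {Prep,Adj}; 6:flodrout {Verb}; 7:flodrout {Verb}.
If word 1 were Adj, no tagging could satisfy rule 3; so word 1 is Conj.
If word 2 were Adv, no tagging could satisfy rule 2; so word 2 is Adj.
If word 4 were Adj, no tagging could satisfy rule 3; so word 4 is Conj.
If word 5 were Prep, no tagging could satisfy rule 1; so word 5 is Adj.
That leaves exactly one tagging: Conj Adj Verb Conj Adj Verb Verb.
Verifying each rule — rule 1 holds; rule 2 holds; rule 3 holds.

Conj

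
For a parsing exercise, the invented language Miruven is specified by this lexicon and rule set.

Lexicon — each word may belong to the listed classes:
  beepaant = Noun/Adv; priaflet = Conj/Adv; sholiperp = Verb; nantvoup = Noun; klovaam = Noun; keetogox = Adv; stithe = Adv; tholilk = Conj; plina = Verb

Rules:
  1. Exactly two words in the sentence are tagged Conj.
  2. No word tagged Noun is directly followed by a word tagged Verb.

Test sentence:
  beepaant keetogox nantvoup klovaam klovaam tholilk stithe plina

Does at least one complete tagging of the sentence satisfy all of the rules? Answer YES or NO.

Candidates per position — 1:beepaant {Noun,Adv}; 2:keetogox {Adv}; 3:nantvoup {Noun}; 4:klovaam {Noun}; 5:klovaam {Noun}; 6:tholilk {Conj}; 7:stithe {Adv}; 8:plina {Verb}.
Rule 1 cannot be satisfied by any choice of tags from the lexicon.
So there is no consistent tagging.

NO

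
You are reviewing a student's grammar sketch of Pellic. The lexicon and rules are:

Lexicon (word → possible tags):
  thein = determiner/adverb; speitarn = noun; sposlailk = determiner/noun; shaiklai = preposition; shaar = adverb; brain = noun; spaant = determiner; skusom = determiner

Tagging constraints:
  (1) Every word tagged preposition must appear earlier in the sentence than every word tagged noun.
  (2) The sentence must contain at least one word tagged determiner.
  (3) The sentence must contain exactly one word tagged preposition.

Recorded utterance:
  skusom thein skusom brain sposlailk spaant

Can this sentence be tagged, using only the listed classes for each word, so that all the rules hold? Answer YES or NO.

Candidates per position — 1:skusom {determiner}; 2:thein {determiner,adverb}; 3:skusom {determiner}; 4:brain {noun}; 5:sposlailk {determiner,noun}; 6:spaant {determiner}.
Rule 3 cannot be satisfied by any choice of tags from the lexicon.
So there is no consistent tagging.

NO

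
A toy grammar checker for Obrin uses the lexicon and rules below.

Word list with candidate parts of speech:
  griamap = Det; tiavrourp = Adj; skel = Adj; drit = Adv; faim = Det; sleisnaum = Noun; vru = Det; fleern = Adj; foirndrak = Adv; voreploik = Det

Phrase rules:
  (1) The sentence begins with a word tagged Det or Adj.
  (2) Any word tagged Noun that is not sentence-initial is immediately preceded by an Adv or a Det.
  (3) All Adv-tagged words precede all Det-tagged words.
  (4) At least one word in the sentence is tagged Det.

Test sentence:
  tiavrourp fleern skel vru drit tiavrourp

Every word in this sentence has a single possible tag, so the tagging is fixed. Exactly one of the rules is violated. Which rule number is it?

3

Fixed tagging: Adj Adj Adj Det Adv Adj.
Rule check: R1 pass, R2 pass, R3 fail, R4 pass.
Only rule 3 fails.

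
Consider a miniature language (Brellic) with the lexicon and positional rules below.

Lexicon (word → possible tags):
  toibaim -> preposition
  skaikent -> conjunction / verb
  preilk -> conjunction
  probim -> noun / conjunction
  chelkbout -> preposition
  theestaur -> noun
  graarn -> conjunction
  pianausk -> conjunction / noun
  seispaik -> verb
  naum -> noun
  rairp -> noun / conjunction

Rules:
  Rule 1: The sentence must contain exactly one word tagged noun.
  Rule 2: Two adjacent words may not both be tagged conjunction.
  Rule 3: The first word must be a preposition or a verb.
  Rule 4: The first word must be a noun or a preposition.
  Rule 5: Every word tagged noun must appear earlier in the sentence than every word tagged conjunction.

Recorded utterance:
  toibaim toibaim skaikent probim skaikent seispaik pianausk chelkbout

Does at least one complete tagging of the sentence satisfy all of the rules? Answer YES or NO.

Candidates per position — 1:toibaim {preposition}; 2:toibaim {preposition}; 3:skaikent {conjunction,verb}; 4:probim {noun,conjunction}; 5:skaikent {conjunction,verb}; 6:seispaik {verb}; 7:pianausk {conjunction,noun}; 8:chelkbout {preposition}.
One satisfying assignment: preposition preposition verb noun conjunction verb conjunction preposition.
Verifying each rule — rule 1 ✓; rule 2 ✓; rule 3 ✓; rule 4 ✓; rule 5 ✓.

YES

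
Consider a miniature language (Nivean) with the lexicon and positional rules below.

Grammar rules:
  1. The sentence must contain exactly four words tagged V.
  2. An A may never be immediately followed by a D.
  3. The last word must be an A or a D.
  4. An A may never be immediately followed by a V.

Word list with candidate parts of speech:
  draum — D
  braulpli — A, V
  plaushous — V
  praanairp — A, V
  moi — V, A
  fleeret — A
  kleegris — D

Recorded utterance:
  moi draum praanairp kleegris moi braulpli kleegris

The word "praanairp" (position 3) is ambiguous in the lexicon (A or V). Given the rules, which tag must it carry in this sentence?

V

Candidates per position — 1:moi {V,A}; 2:draum {D}; 3:praanairp {A,V}; 4:kleegris {D}; 5:moi {V,A}; 6:braulpli {A,V}; 7:kleegris {D}.
If word 1 were A, no tagging could satisfy rule 1; so word 1 is V.
If word 3 were A, no tagging could satisfy rule 1; so word 3 is V.
If word 5 were A, no tagging could satisfy rule 1; so word 5 is V.
If word 6 were A, no tagging could satisfy rule 1; so word 6 is V.
The only consistent sequence is: V D V D V V D.
Check: rule 1 ok; rule 2 ok; rule 3 ok; rule 4 ok.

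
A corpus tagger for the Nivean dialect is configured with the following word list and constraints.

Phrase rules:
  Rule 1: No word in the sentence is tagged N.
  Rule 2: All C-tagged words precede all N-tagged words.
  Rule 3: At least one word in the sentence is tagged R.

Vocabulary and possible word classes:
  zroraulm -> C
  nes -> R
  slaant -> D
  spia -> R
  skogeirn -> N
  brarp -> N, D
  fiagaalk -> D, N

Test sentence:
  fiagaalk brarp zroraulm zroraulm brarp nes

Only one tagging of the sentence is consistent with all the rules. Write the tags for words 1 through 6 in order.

Candidates per position — 1:fiagaalk {D,N}; 2:brarp {N,D}; 3:zroraulm {C}; 4:zroraulm {C}; 5:brarp {N,D}; 6:nes {R}.
At position 1, choosing N makes rule 1 impossible to satisfy; hence D.
At position 2, choosing N makes rule 1 impossible to satisfy; hence D.
At position 5, choosing N makes rule 1 impossible to satisfy; hence D.
So the tagging must be: D D C C D R.
Checking: rule 1 satisfied; rule 2 satisfied; rule 3 satisfied.

D D C C D R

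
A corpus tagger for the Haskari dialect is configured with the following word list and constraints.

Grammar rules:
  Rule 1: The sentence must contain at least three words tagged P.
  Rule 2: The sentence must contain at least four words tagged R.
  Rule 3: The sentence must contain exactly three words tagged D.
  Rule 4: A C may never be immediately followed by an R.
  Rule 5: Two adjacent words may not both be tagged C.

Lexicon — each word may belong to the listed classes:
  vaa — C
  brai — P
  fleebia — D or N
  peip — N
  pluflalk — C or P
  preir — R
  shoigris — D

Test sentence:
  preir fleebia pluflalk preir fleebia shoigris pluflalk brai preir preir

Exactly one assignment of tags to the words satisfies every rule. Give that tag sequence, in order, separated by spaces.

Candidates per position — 1:preir {R}; 2:fleebia {D,N}; 3:pluflalk {C,P}; 4:preir {R}; 5:fleebia {D,N}; 6:shoigris {D}; 7:pluflalk {C,P}; 8:brai {P}; 9:preir {R}; 10:preir {R}.
If word 2 were N, no tagging could satisfy rule 3; so word 2 is D.
If word 3 were C, no tagging could satisfy rule 1; so word 3 is P.
If word 5 were N, no tagging could satisfy rule 3; so word 5 is D.
If word 7 were C, no tagging could satisfy rule 1; so word 7 is P.
That leaves exactly one tagging: R D P R D D P P R R.
Verifying each rule — rule 1 satisfied; rule 2 satisfied; rule 3 satisfied; rule 4 satisfied; rule 5 satisfied.

R D P R D D P P R R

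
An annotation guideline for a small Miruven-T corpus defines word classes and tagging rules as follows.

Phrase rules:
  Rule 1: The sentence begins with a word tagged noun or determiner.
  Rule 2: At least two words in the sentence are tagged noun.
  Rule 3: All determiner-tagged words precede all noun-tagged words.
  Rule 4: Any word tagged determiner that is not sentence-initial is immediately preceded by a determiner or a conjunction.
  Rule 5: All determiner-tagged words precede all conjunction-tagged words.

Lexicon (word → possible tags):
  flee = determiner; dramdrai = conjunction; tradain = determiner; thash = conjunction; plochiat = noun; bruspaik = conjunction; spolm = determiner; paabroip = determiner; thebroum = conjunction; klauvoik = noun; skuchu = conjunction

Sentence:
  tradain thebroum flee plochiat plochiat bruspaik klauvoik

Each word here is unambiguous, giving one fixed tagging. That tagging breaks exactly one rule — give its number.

Fixed tagging: determiner conjunction determiner noun noun conjunction noun.
Applying the rules: R1 ok, R2 ok, R3 ok, R4 ok, R5 fails.
Only rule 5 fails.

5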